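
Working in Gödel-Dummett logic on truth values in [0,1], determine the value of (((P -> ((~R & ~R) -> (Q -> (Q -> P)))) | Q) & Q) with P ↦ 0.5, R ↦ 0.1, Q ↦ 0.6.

0.60

~R: Gödel ¬ of 0.1 = 0 (operand ≠ 0)
~R: Gödel ¬ of 0.1 = 0 (operand ≠ 0)
(~R & ~R) = min(0, 0) = 0
(Q -> P): 0.6 > 0.5, so result = 0.5
(Q -> (Q -> P)): 0.6 > 0.5, so result = 0.5
((~R & ~R) -> (Q -> (Q -> P))): 0 ≤ 0.5, so result = 1
(P -> ((~R & ~R) -> (Q -> (Q -> P)))): 0.5 ≤ 1, so result = 1
((P -> ((~R & ~R) -> (Q -> (Q -> P)))) | Q) = max(1, 0.6) = 1
(((P -> ((~R & ~R) -> (Q -> (Q -> P)))) | Q) & Q) = min(1, 0.6) = 0.6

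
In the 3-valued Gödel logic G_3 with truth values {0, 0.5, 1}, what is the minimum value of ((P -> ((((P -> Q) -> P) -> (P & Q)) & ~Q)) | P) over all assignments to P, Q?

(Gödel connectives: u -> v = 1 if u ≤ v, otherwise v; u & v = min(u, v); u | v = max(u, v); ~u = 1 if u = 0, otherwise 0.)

The minimum is attained at P = 0.5, Q = 0:
  (P -> Q): 0.5 > 0, so result = 0
  ((P -> Q) -> P): 0 ≤ 0.5, so result = 1
  (P & Q) = min(0.5, 0) = 0
  (((P -> Q) -> P) -> (P & Q)): 1 > 0, so result = 0
  ~Q: Gödel ¬ of 0 = 1 (operand is 0)
  ((((P -> Q) -> P) -> (P & Q)) & ~Q) = min(0, 1) = 0
  (P -> ((((P -> Q) -> P) -> (P & Q)) & ~Q)): 0.5 > 0, so result = 0
  ((P -> ((((P -> Q) -> P) -> (P & Q)) & ~Q)) | P) = max(0, 0.5) = 0.5
Checking all 9 assignments confirms none give a value below 0.50.

0.50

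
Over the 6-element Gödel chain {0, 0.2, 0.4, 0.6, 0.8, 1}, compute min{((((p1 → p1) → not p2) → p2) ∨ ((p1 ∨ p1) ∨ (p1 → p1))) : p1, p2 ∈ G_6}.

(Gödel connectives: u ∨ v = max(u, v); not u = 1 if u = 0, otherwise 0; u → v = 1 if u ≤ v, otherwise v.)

Every assignment gives 1. For instance at p1 = 0, p2 = 0:
  (p1 → p1): 0 ≤ 0, so result = 1
  not p2: Gödel ¬ of 0 = 1 (operand is 0)
  ((p1 → p1) → not p2): 1 ≤ 1, so result = 1
  (((p1 → p1) → not p2) → p2): 1 > 0, so result = 0
  (p1 ∨ p1) = max(0, 0) = 0
  (p1 → p1): 0 ≤ 0, so result = 1
  ((p1 ∨ p1) ∨ (p1 → p1)) = max(0, 1) = 1
  ((((p1 → p1) → not p2) → p2) ∨ ((p1 ∨ p1) ∨ (p1 → p1))) = max(0, 1) = 1
All 36 assignments give value 1 — the formula is a G_6-tautology.

1.00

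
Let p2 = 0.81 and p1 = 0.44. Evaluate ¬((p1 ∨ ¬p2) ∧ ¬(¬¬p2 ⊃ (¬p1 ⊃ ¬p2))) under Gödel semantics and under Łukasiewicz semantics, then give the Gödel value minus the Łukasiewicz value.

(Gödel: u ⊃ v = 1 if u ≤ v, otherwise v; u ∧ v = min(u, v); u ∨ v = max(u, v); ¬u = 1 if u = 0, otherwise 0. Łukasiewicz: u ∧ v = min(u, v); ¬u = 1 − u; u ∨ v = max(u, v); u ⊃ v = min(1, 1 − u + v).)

Gödel evaluation:
  ¬p2: Gödel ¬ of 0.81 = 0 (operand ≠ 0)
  (p1 ∨ ¬p2) = max(0.44, 0) = 0.44
  ¬p2: Gödel ¬ of 0.81 = 0 (operand ≠ 0)
  ¬¬p2: Gödel ¬ of 0 = 1 (operand is 0)
  ¬p1: Gödel ¬ of 0.44 = 0 (operand ≠ 0)
  ¬p2: Gödel ¬ of 0.81 = 0 (operand ≠ 0)
  (¬p1 ⊃ ¬p2): 0 ≤ 0, so result = 1
  (¬¬p2 ⊃ (¬p1 ⊃ ¬p2)): 1 ≤ 1, so result = 1
  ¬(¬¬p2 ⊃ (¬p1 ⊃ ¬p2)): Gödel ¬ of 1 = 0 (operand ≠ 0)
  ((p1 ∨ ¬p2) ∧ ¬(¬¬p2 ⊃ (¬p1 ⊃ ¬p2))) = min(0.44, 0) = 0
  ¬((p1 ∨ ¬p2) ∧ ¬(¬¬p2 ⊃ (¬p1 ⊃ ¬p2))): Gödel ¬ of 0 = 1 (operand is 0)
  Gödel value = 1
Łukasiewicz evaluation:
  ¬p2: Łukasiewicz ¬ gives 1 − 0.81 = 0.19
  (p1 ∨ ¬p2) = max(0.44, 0.19) = 0.44
  ¬p2: Łukasiewicz ¬ gives 1 − 0.81 = 0.19
  ¬¬p2: Łukasiewicz ¬ gives 1 − 0.19 = 0.81
  ¬p1: Łukasiewicz ¬ gives 1 − 0.44 = 0.56
  ¬p2: Łukasiewicz ¬ gives 1 − 0.81 = 0.19
  (¬p1 ⊃ ¬p2): min(1, 1 − 0.56 + 0.19) = 0.63
  (¬¬p2 ⊃ (¬p1 ⊃ ¬p2)): min(1, 1 − 0.81 + 0.63) = 0.82
  ¬(¬¬p2 ⊃ (¬p1 ⊃ ¬p2)): Łukasiewicz ¬ gives 1 − 0.82 = 0.18
  ((p1 ∨ ¬p2) ∧ ¬(¬¬p2 ⊃ (¬p1 ⊃ ¬p2))) = min(0.44, 0.18) = 0.18
  ¬((p1 ∨ ¬p2) ∧ ¬(¬¬p2 ⊃ (¬p1 ⊃ ¬p2))): Łukasiewicz ¬ gives 1 − 0.18 = 0.82
  Łukasiewicz value = 0.82
Difference: 1 − 0.82 = 0.18

0.18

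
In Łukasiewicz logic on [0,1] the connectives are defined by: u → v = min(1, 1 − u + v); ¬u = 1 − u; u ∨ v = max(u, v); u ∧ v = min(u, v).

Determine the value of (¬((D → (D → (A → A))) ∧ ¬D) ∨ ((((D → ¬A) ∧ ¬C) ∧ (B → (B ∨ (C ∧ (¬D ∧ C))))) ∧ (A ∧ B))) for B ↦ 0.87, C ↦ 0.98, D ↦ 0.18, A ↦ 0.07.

(A → A): min(1, 1 − 0.07 + 0.07) = 1
(D → (A → A)): min(1, 1 − 0.18 + 1) = 1
(D → (D → (A → A))): min(1, 1 − 0.18 + 1) = 1
¬D: Łukasiewicz ¬ gives 1 − 0.18 = 0.82
((D → (D → (A → A))) ∧ ¬D) = min(1, 0.82) = 0.82
¬((D → (D → (A → A))) ∧ ¬D): Łukasiewicz ¬ gives 1 − 0.82 = 0.18
¬A: Łukasiewicz ¬ gives 1 − 0.07 = 0.93
(D → ¬A): min(1, 1 − 0.18 + 0.93) = 1
¬C: Łukasiewicz ¬ gives 1 − 0.98 = 0.02
((D → ¬A) ∧ ¬C) = min(1, 0.02) = 0.02
¬D: Łukasiewicz ¬ gives 1 − 0.18 = 0.82
(¬D ∧ C) = min(0.82, 0.98) = 0.82
(C ∧ (¬D ∧ C)) = min(0.98, 0.82) = 0.82
(B ∨ (C ∧ (¬D ∧ C))) = max(0.87, 0.82) = 0.87
(B → (B ∨ (C ∧ (¬D ∧ C)))): min(1, 1 − 0.87 + 0.87) = 1
(((D → ¬A) ∧ ¬C) ∧ (B → (B ∨ (C ∧ (¬D ∧ C))))) = min(0.02, 1) = 0.02
(A ∧ B) = min(0.07, 0.87) = 0.07
((((D → ¬A) ∧ ¬C) ∧ (B → (B ∨ (C ∧ (¬D ∧ C))))) ∧ (A ∧ B)) = min(0.02, 0.07) = 0.02
(¬((D → (D → (A → A))) ∧ ¬D) ∨ ((((D → ¬A) ∧ ¬C) ∧ (B → (B ∨ (C ∧ (¬D ∧ C))))) ∧ (A ∧ B))) = max(0.18, 0.02) = 0.18

0.18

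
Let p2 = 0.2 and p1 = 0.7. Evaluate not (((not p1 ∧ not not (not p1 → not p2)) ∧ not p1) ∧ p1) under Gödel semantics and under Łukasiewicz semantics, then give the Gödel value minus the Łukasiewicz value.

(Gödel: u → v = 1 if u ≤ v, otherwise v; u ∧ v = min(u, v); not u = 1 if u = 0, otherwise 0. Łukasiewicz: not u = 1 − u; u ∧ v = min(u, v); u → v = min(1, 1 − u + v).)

0.30

Gödel evaluation:
  not p1: Gödel ¬ of 0.7 = 0 (operand ≠ 0)
  not p1: Gödel ¬ of 0.7 = 0 (operand ≠ 0)
  not p2: Gödel ¬ of 0.2 = 0 (operand ≠ 0)
  (not p1 → not p2): 0 ≤ 0, so result = 1
  not (not p1 → not p2): Gödel ¬ of 1 = 0 (operand ≠ 0)
  not not (not p1 → not p2): Gödel ¬ of 0 = 1 (operand is 0)
  (not p1 ∧ not not (not p1 → not p2)) = min(0, 1) = 0
  not p1: Gödel ¬ of 0.7 = 0 (operand ≠ 0)
  ((not p1 ∧ not not (not p1 → not p2)) ∧ not p1) = min(0, 0) = 0
  (((not p1 ∧ not not (not p1 → not p2)) ∧ not p1) ∧ p1) = min(0, 0.7) = 0
  not (((not p1 ∧ not not (not p1 → not p2)) ∧ not p1) ∧ p1): Gödel ¬ of 0 = 1 (operand is 0)
  Gödel value = 1
Łukasiewicz evaluation:
  not p1: Łukasiewicz ¬ gives 1 − 0.7 = 0.3
  not p1: Łukasiewicz ¬ gives 1 − 0.7 = 0.3
  not p2: Łukasiewicz ¬ gives 1 − 0.2 = 0.8
  (not p1 → not p2): min(1, 1 − 0.3 + 0.8) = 1
  not (not p1 → not p2): Łukasiewicz ¬ gives 1 − 1 = 0
  not not (not p1 → not p2): Łukasiewicz ¬ gives 1 − 0 = 1
  (not p1 ∧ not not (not p1 → not p2)) = min(0.3, 1) = 0.3
  not p1: Łukasiewicz ¬ gives 1 − 0.7 = 0.3
  ((not p1 ∧ not not (not p1 → not p2)) ∧ not p1) = min(0.3, 0.3) = 0.3
  (((not p1 ∧ not not (not p1 → not p2)) ∧ not p1) ∧ p1) = min(0.3, 0.7) = 0.3
  not (((not p1 ∧ not not (not p1 → not p2)) ∧ not p1) ∧ p1): Łukasiewicz ¬ gives 1 − 0.3 = 0.7
  Łukasiewicz value = 0.7
Difference: 1 − 0.7 = 0.30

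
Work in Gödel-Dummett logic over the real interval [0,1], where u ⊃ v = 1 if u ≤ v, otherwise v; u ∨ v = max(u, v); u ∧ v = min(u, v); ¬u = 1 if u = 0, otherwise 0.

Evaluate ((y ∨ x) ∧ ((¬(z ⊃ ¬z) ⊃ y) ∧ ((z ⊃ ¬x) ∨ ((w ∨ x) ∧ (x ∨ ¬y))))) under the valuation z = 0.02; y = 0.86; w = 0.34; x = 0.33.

(y ∨ x) = max(0.86, 0.33) = 0.86
¬z: Gödel ¬ of 0.02 = 0 (operand ≠ 0)
(z ⊃ ¬z): 0.02 > 0, so result = 0
¬(z ⊃ ¬z): Gödel ¬ of 0 = 1 (operand is 0)
(¬(z ⊃ ¬z) ⊃ y): 1 > 0.86, so result = 0.86
¬x: Gödel ¬ of 0.33 = 0 (operand ≠ 0)
(z ⊃ ¬x): 0.02 > 0, so result = 0
(w ∨ x) = max(0.34, 0.33) = 0.34
¬y: Gödel ¬ of 0.86 = 0 (operand ≠ 0)
(x ∨ ¬y) = max(0.33, 0) = 0.33
((w ∨ x) ∧ (x ∨ ¬y)) = min(0.34, 0.33) = 0.33
((z ⊃ ¬x) ∨ ((w ∨ x) ∧ (x ∨ ¬y))) = max(0, 0.33) = 0.33
((¬(z ⊃ ¬z) ⊃ y) ∧ ((z ⊃ ¬x) ∨ ((w ∨ x) ∧ (x ∨ ¬y)))) = min(0.86, 0.33) = 0.33
((y ∨ x) ∧ ((¬(z ⊃ ¬z) ⊃ y) ∧ ((z ⊃ ¬x) ∨ ((w ∨ x) ∧ (x ∨ ¬y))))) = min(0.86, 0.33) = 0.33

0.33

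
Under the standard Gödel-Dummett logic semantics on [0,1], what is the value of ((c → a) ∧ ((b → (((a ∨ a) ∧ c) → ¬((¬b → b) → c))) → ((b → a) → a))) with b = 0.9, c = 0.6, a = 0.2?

0.20

(c → a): 0.6 > 0.2, so result = 0.2
(a ∨ a) = max(0.2, 0.2) = 0.2
((a ∨ a) ∧ c) = min(0.2, 0.6) = 0.2
¬b: Gödel ¬ of 0.9 = 0 (operand ≠ 0)
(¬b → b): 0 ≤ 0.9, so result = 1
((¬b → b) → c): 1 > 0.6, so result = 0.6
¬((¬b → b) → c): Gödel ¬ of 0.6 = 0 (operand ≠ 0)
(((a ∨ a) ∧ c) → ¬((¬b → b) → c)): 0.2 > 0, so result = 0
(b → (((a ∨ a) ∧ c) → ¬((¬b → b) → c))): 0.9 > 0, so result = 0
(b → a): 0.9 > 0.2, so result = 0.2
((b → a) → a): 0.2 ≤ 0.2, so result = 1
((b → (((a ∨ a) ∧ c) → ¬((¬b → b) → c))) → ((b → a) → a)): 0 ≤ 1, so result = 1
((c → a) ∧ ((b → (((a ∨ a) ∧ c) → ¬((¬b → b) → c))) → ((b → a) → a))) = min(0.2, 1) = 0.2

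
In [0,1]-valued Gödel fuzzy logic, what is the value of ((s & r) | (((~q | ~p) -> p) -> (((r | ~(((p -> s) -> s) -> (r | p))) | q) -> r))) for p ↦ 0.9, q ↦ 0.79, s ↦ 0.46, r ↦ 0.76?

0.76

(s & r) = min(0.46, 0.76) = 0.46
~q: Gödel ¬ of 0.79 = 0 (operand ≠ 0)
~p: Gödel ¬ of 0.9 = 0 (operand ≠ 0)
(~q | ~p) = max(0, 0) = 0
((~q | ~p) -> p): 0 ≤ 0.9, so result = 1
(p -> s): 0.9 > 0.46, so result = 0.46
((p -> s) -> s): 0.46 ≤ 0.46, so result = 1
(r | p) = max(0.76, 0.9) = 0.9
(((p -> s) -> s) -> (r | p)): 1 > 0.9, so result = 0.9
~(((p -> s) -> s) -> (r | p)): Gödel ¬ of 0.9 = 0 (operand ≠ 0)
(r | ~(((p -> s) -> s) -> (r | p))) = max(0.76, 0) = 0.76
((r | ~(((p -> s) -> s) -> (r | p))) | q) = max(0.76, 0.79) = 0.79
(((r | ~(((p -> s) -> s) -> (r | p))) | q) -> r): 0.79 > 0.76, so result = 0.76
(((~q | ~p) -> p) -> (((r | ~(((p -> s) -> s) -> (r | p))) | q) -> r)): 1 > 0.76, so result = 0.76
((s & r) | (((~q | ~p) -> p) -> (((r | ~(((p -> s) -> s) -> (r | p))) | q) -> r))) = max(0.46, 0.76) = 0.76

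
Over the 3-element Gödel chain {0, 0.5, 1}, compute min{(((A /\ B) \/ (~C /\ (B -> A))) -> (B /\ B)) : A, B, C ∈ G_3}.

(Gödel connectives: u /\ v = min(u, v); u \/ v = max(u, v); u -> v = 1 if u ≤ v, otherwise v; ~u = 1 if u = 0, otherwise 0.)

The minimum is attained at A = 0, B = 0, C = 0:
  (A /\ B) = min(0, 0) = 0
  ~C: Gödel ¬ of 0 = 1 (operand is 0)
  (B -> A): 0 ≤ 0, so result = 1
  (~C /\ (B -> A)) = min(1, 1) = 1
  ((A /\ B) \/ (~C /\ (B -> A))) = max(0, 1) = 1
  (B /\ B) = min(0, 0) = 0
  (((A /\ B) \/ (~C /\ (B -> A))) -> (B /\ B)): 1 > 0, so result = 0
Checking all 27 assignments confirms none give a value below 0.00.

0.00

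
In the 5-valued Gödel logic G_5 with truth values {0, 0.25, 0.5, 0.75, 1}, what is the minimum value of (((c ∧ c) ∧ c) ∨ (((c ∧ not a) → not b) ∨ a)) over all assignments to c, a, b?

The minimum is attained at c = 0.25, a = 0, b = 0.25:
  (c ∧ c) = min(0.25, 0.25) = 0.25
  ((c ∧ c) ∧ c) = min(0.25, 0.25) = 0.25
  not a: Gödel ¬ of 0 = 1 (operand is 0)
  (c ∧ not a) = min(0.25, 1) = 0.25
  not b: Gödel ¬ of 0.25 = 0 (operand ≠ 0)
  ((c ∧ not a) → not b): 0.25 > 0, so result = 0
  (((c ∧ not a) → not b) ∨ a) = max(0, 0) = 0
  (((c ∧ c) ∧ c) ∨ (((c ∧ not a) → not b) ∨ a)) = max(0.25, 0) = 0.25
Checking all 125 assignments confirms none give a value below 0.25.

0.25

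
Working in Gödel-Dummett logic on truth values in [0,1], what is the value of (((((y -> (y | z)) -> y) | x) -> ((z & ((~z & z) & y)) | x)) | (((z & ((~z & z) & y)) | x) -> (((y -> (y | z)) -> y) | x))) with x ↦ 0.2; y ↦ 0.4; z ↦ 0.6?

1.00

(y | z) = max(0.4, 0.6) = 0.6
(y -> (y | z)): 0.4 ≤ 0.6, so result = 1
((y -> (y | z)) -> y): 1 > 0.4, so result = 0.4
(((y -> (y | z)) -> y) | x) = max(0.4, 0.2) = 0.4
~z: Gödel ¬ of 0.6 = 0 (operand ≠ 0)
(~z & z) = min(0, 0.6) = 0
((~z & z) & y) = min(0, 0.4) = 0
(z & ((~z & z) & y)) = min(0.6, 0) = 0
((z & ((~z & z) & y)) | x) = max(0, 0.2) = 0.2
((((y -> (y | z)) -> y) | x) -> ((z & ((~z & z) & y)) | x)): 0.4 > 0.2, so result = 0.2
~z: Gödel ¬ of 0.6 = 0 (operand ≠ 0)
(~z & z) = min(0, 0.6) = 0
((~z & z) & y) = min(0, 0.4) = 0
(z & ((~z & z) & y)) = min(0.6, 0) = 0
((z & ((~z & z) & y)) | x) = max(0, 0.2) = 0.2
(y | z) = max(0.4, 0.6) = 0.6
(y -> (y | z)): 0.4 ≤ 0.6, so result = 1
((y -> (y | z)) -> y): 1 > 0.4, so result = 0.4
(((y -> (y | z)) -> y) | x) = max(0.4, 0.2) = 0.4
(((z & ((~z & z) & y)) | x) -> (((y -> (y | z)) -> y) | x)): 0.2 ≤ 0.4, so result = 1
(((((y -> (y | z)) -> y) | x) -> ((z & ((~z & z) & y)) | x)) | (((z & ((~z & z) & y)) | x) -> (((y -> (y | z)) -> y) | x))) = max(0.2, 1) = 1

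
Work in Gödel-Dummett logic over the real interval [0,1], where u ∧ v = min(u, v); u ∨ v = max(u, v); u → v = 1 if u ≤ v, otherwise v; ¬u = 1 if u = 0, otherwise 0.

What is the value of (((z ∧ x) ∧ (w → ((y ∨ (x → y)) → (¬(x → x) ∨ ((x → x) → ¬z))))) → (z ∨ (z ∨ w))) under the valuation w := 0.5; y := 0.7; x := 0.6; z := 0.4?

(z ∧ x) = min(0.4, 0.6) = 0.4
(x → y): 0.6 ≤ 0.7, so result = 1
(y ∨ (x → y)) = max(0.7, 1) = 1
(x → x): 0.6 ≤ 0.6, so result = 1
¬(x → x): Gödel ¬ of 1 = 0 (operand ≠ 0)
(x → x): 0.6 ≤ 0.6, so result = 1
¬z: Gödel ¬ of 0.4 = 0 (operand ≠ 0)
((x → x) → ¬z): 1 > 0, so result = 0
(¬(x → x) ∨ ((x → x) → ¬z)) = max(0, 0) = 0
((y ∨ (x → y)) → (¬(x → x) ∨ ((x → x) → ¬z))): 1 > 0, so result = 0
(w → ((y ∨ (x → y)) → (¬(x → x) ∨ ((x → x) → ¬z)))): 0.5 > 0, so result = 0
((z ∧ x) ∧ (w → ((y ∨ (x → y)) → (¬(x → x) ∨ ((x → x) → ¬z))))) = min(0.4, 0) = 0
(z ∨ w) = max(0.4, 0.5) = 0.5
(z ∨ (z ∨ w)) = max(0.4, 0.5) = 0.5
(((z ∧ x) ∧ (w → ((y ∨ (x → y)) → (¬(x → x) ∨ ((x → x) → ¬z))))) → (z ∨ (z ∨ w))): 0 ≤ 0.5, so result = 1

1.00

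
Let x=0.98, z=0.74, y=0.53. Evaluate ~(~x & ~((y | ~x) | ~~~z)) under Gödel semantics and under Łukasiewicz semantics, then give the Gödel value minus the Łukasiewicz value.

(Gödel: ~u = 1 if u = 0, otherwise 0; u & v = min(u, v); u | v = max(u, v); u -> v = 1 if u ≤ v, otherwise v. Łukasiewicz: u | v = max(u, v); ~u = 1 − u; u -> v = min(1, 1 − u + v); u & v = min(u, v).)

0.02

Gödel evaluation:
  ~x: Gödel ¬ of 0.98 = 0 (operand ≠ 0)
  ~x: Gödel ¬ of 0.98 = 0 (operand ≠ 0)
  (y | ~x) = max(0.53, 0) = 0.53
  ~z: Gödel ¬ of 0.74 = 0 (operand ≠ 0)
  ~~z: Gödel ¬ of 0 = 1 (operand is 0)
  ~~~z: Gödel ¬ of 1 = 0 (operand ≠ 0)
  ((y | ~x) | ~~~z) = max(0.53, 0) = 0.53
  ~((y | ~x) | ~~~z): Gödel ¬ of 0.53 = 0 (operand ≠ 0)
  (~x & ~((y | ~x) | ~~~z)) = min(0, 0) = 0
  ~(~x & ~((y | ~x) | ~~~z)): Gödel ¬ of 0 = 1 (operand is 0)
  Gödel value = 1
Łukasiewicz evaluation:
  ~x: Łukasiewicz ¬ gives 1 − 0.98 = 0.02
  ~x: Łukasiewicz ¬ gives 1 − 0.98 = 0.02
  (y | ~x) = max(0.53, 0.02) = 0.53
  ~z: Łukasiewicz ¬ gives 1 − 0.74 = 0.26
  ~~z: Łukasiewicz ¬ gives 1 − 0.26 = 0.74
  ~~~z: Łukasiewicz ¬ gives 1 − 0.74 = 0.26
  ((y | ~x) | ~~~z) = max(0.53, 0.26) = 0.53
  ~((y | ~x) | ~~~z): Łukasiewicz ¬ gives 1 − 0.53 = 0.47
  (~x & ~((y | ~x) | ~~~z)) = min(0.02, 0.47) = 0.02
  ~(~x & ~((y | ~x) | ~~~z)): Łukasiewicz ¬ gives 1 − 0.02 = 0.98
  Łukasiewicz value = 0.98
Difference: 1 − 0.98 = 0.02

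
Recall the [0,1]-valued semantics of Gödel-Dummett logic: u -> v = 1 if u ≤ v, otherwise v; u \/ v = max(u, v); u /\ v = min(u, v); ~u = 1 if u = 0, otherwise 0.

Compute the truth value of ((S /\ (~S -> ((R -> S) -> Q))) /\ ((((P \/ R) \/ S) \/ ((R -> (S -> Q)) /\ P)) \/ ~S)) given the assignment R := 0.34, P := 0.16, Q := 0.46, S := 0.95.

0.95

~S: Gödel ¬ of 0.95 = 0 (operand ≠ 0)
(R -> S): 0.34 ≤ 0.95, so result = 1
((R -> S) -> Q): 1 > 0.46, so result = 0.46
(~S -> ((R -> S) -> Q)): 0 ≤ 0.46, so result = 1
(S /\ (~S -> ((R -> S) -> Q))) = min(0.95, 1) = 0.95
(P \/ R) = max(0.16, 0.34) = 0.34
((P \/ R) \/ S) = max(0.34, 0.95) = 0.95
(S -> Q): 0.95 > 0.46, so result = 0.46
(R -> (S -> Q)): 0.34 ≤ 0.46, so result = 1
((R -> (S -> Q)) /\ P) = min(1, 0.16) = 0.16
(((P \/ R) \/ S) \/ ((R -> (S -> Q)) /\ P)) = max(0.95, 0.16) = 0.95
~S: Gödel ¬ of 0.95 = 0 (operand ≠ 0)
((((P \/ R) \/ S) \/ ((R -> (S -> Q)) /\ P)) \/ ~S) = max(0.95, 0) = 0.95
((S /\ (~S -> ((R -> S) -> Q))) /\ ((((P \/ R) \/ S) \/ ((R -> (S -> Q)) /\ P)) \/ ~S)) = min(0.95, 0.95) = 0.95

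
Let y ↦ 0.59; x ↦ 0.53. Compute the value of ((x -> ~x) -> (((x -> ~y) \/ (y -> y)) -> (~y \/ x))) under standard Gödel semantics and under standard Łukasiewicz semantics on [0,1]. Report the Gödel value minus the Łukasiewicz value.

0.41

Gödel evaluation:
  ~x: Gödel ¬ of 0.53 = 0 (operand ≠ 0)
  (x -> ~x): 0.53 > 0, so result = 0
  ~y: Gödel ¬ of 0.59 = 0 (operand ≠ 0)
  (x -> ~y): 0.53 > 0, so result = 0
  (y -> y): 0.59 ≤ 0.59, so result = 1
  ((x -> ~y) \/ (y -> y)) = max(0, 1) = 1
  ~y: Gödel ¬ of 0.59 = 0 (operand ≠ 0)
  (~y \/ x) = max(0, 0.53) = 0.53
  (((x -> ~y) \/ (y -> y)) -> (~y \/ x)): 1 > 0.53, so result = 0.53
  ((x -> ~x) -> (((x -> ~y) \/ (y -> y)) -> (~y \/ x))): 0 ≤ 0.53, so result = 1
  Gödel value = 1
Łukasiewicz evaluation:
  ~x: Łukasiewicz ¬ gives 1 − 0.53 = 0.47
  (x -> ~x): min(1, 1 − 0.53 + 0.47) = 0.94
  ~y: Łukasiewicz ¬ gives 1 − 0.59 = 0.41
  (x -> ~y): min(1, 1 − 0.53 + 0.41) = 0.88
  (y -> y): min(1, 1 − 0.59 + 0.59) = 1
  ((x -> ~y) \/ (y -> y)) = max(0.88, 1) = 1
  ~y: Łukasiewicz ¬ gives 1 − 0.59 = 0.41
  (~y \/ x) = max(0.41, 0.53) = 0.53
  (((x -> ~y) \/ (y -> y)) -> (~y \/ x)): min(1, 1 − 1 + 0.53) = 0.53
  ((x -> ~x) -> (((x -> ~y) \/ (y -> y)) -> (~y \/ x))): min(1, 1 − 0.94 + 0.53) = 0.59
  Łukasiewicz value = 0.59
Difference: 1 − 0.59 = 0.41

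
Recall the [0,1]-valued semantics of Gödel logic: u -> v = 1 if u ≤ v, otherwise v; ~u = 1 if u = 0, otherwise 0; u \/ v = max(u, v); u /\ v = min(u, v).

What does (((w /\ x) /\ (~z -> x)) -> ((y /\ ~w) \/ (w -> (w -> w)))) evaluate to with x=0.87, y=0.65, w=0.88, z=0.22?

1.00

(w /\ x) = min(0.88, 0.87) = 0.87
~z: Gödel ¬ of 0.22 = 0 (operand ≠ 0)
(~z -> x): 0 ≤ 0.87, so result = 1
((w /\ x) /\ (~z -> x)) = min(0.87, 1) = 0.87
~w: Gödel ¬ of 0.88 = 0 (operand ≠ 0)
(y /\ ~w) = min(0.65, 0) = 0
(w -> w): 0.88 ≤ 0.88, so result = 1
(w -> (w -> w)): 0.88 ≤ 1, so result = 1
((y /\ ~w) \/ (w -> (w -> w))) = max(0, 1) = 1
(((w /\ x) /\ (~z -> x)) -> ((y /\ ~w) \/ (w -> (w -> w)))): 0.87 ≤ 1, so result = 1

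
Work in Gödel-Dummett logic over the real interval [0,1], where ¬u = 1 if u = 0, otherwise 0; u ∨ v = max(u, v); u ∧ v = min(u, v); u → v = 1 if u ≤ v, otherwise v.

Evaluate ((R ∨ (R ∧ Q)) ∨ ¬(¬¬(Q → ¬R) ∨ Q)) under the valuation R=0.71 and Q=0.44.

(R ∧ Q) = min(0.71, 0.44) = 0.44
(R ∨ (R ∧ Q)) = max(0.71, 0.44) = 0.71
¬R: Gödel ¬ of 0.71 = 0 (operand ≠ 0)
(Q → ¬R): 0.44 > 0, so result = 0
¬(Q → ¬R): Gödel ¬ of 0 = 1 (operand is 0)
¬¬(Q → ¬R): Gödel ¬ of 1 = 0 (operand ≠ 0)
(¬¬(Q → ¬R) ∨ Q) = max(0, 0.44) = 0.44
¬(¬¬(Q → ¬R) ∨ Q): Gödel ¬ of 0.44 = 0 (operand ≠ 0)
((R ∨ (R ∧ Q)) ∨ ¬(¬¬(Q → ¬R) ∨ Q)) = max(0.71, 0) = 0.71

0.71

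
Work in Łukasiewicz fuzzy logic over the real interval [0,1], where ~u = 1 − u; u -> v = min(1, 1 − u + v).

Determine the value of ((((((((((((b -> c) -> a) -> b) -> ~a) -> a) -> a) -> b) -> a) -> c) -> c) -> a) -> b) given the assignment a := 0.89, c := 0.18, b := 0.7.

0.81

(b -> c): min(1, 1 − 0.7 + 0.18) = 0.48
((b -> c) -> a): min(1, 1 − 0.48 + 0.89) = 1
(((b -> c) -> a) -> b): min(1, 1 − 1 + 0.7) = 0.7
~a: Łukasiewicz ¬ gives 1 − 0.89 = 0.11
((((b -> c) -> a) -> b) -> ~a): min(1, 1 − 0.7 + 0.11) = 0.41
(((((b -> c) -> a) -> b) -> ~a) -> a): min(1, 1 − 0.41 + 0.89) = 1
((((((b -> c) -> a) -> b) -> ~a) -> a) -> a): min(1, 1 − 1 + 0.89) = 0.89
(((((((b -> c) -> a) -> b) -> ~a) -> a) -> a) -> b): min(1, 1 − 0.89 + 0.7) = 0.81
((((((((b -> c) -> a) -> b) -> ~a) -> a) -> a) -> b) -> a): min(1, 1 − 0.81 + 0.89) = 1
(((((((((b -> c) -> a) -> b) -> ~a) -> a) -> a) -> b) -> a) -> c): min(1, 1 − 1 + 0.18) = 0.18
((((((((((b -> c) -> a) -> b) -> ~a) -> a) -> a) -> b) -> a) -> c) -> c): min(1, 1 − 0.18 + 0.18) = 1
(((((((((((b -> c) -> a) -> b) -> ~a) -> a) -> a) -> b) -> a) -> c) -> c) -> a): min(1, 1 − 1 + 0.89) = 0.89
((((((((((((b -> c) -> a) -> b) -> ~a) -> a) -> a) -> b) -> a) -> c) -> c) -> a) -> b): min(1, 1 − 0.89 + 0.7) = 0.81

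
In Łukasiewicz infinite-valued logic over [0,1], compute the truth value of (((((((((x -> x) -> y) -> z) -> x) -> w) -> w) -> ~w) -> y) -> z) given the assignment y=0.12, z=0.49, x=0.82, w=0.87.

(x -> x): min(1, 1 − 0.82 + 0.82) = 1
((x -> x) -> y): min(1, 1 − 1 + 0.12) = 0.12
(((x -> x) -> y) -> z): min(1, 1 − 0.12 + 0.49) = 1
((((x -> x) -> y) -> z) -> x): min(1, 1 − 1 + 0.82) = 0.82
(((((x -> x) -> y) -> z) -> x) -> w): min(1, 1 − 0.82 + 0.87) = 1
((((((x -> x) -> y) -> z) -> x) -> w) -> w): min(1, 1 − 1 + 0.87) = 0.87
~w: Łukasiewicz ¬ gives 1 − 0.87 = 0.13
(((((((x -> x) -> y) -> z) -> x) -> w) -> w) -> ~w): min(1, 1 − 0.87 + 0.13) = 0.26
((((((((x -> x) -> y) -> z) -> x) -> w) -> w) -> ~w) -> y): min(1, 1 − 0.26 + 0.12) = 0.86
(((((((((x -> x) -> y) -> z) -> x) -> w) -> w) -> ~w) -> y) -> z): min(1, 1 − 0.86 + 0.49) = 0.63

0.63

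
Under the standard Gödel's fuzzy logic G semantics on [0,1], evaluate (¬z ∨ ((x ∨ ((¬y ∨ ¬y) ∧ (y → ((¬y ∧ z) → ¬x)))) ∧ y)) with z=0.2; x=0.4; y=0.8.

0.40

¬z: Gödel ¬ of 0.2 = 0 (operand ≠ 0)
¬y: Gödel ¬ of 0.8 = 0 (operand ≠ 0)
¬y: Gödel ¬ of 0.8 = 0 (operand ≠ 0)
(¬y ∨ ¬y) = max(0, 0) = 0
¬y: Gödel ¬ of 0.8 = 0 (operand ≠ 0)
(¬y ∧ z) = min(0, 0.2) = 0
¬x: Gödel ¬ of 0.4 = 0 (operand ≠ 0)
((¬y ∧ z) → ¬x): 0 ≤ 0, so result = 1
(y → ((¬y ∧ z) → ¬x)): 0.8 ≤ 1, so result = 1
((¬y ∨ ¬y) ∧ (y → ((¬y ∧ z) → ¬x))) = min(0, 1) = 0
(x ∨ ((¬y ∨ ¬y) ∧ (y → ((¬y ∧ z) → ¬x)))) = max(0.4, 0) = 0.4
((x ∨ ((¬y ∨ ¬y) ∧ (y → ((¬y ∧ z) → ¬x)))) ∧ y) = min(0.4, 0.8) = 0.4
(¬z ∨ ((x ∨ ((¬y ∨ ¬y) ∧ (y → ((¬y ∧ z) → ¬x)))) ∧ y)) = max(0, 0.4) = 0.4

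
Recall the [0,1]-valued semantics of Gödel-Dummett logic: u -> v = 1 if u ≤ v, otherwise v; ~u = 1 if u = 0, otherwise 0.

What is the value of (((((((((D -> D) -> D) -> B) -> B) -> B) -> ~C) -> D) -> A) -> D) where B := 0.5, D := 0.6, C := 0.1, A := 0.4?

(D -> D): 0.6 ≤ 0.6, so result = 1
((D -> D) -> D): 1 > 0.6, so result = 0.6
(((D -> D) -> D) -> B): 0.6 > 0.5, so result = 0.5
((((D -> D) -> D) -> B) -> B): 0.5 ≤ 0.5, so result = 1
(((((D -> D) -> D) -> B) -> B) -> B): 1 > 0.5, so result = 0.5
~C: Gödel ¬ of 0.1 = 0 (operand ≠ 0)
((((((D -> D) -> D) -> B) -> B) -> B) -> ~C): 0.5 > 0, so result = 0
(((((((D -> D) -> D) -> B) -> B) -> B) -> ~C) -> D): 0 ≤ 0.6, so result = 1
((((((((D -> D) -> D) -> B) -> B) -> B) -> ~C) -> D) -> A): 1 > 0.4, so result = 0.4
(((((((((D -> D) -> D) -> B) -> B) -> B) -> ~C) -> D) -> A) -> D): 0.4 ≤ 0.6, so result = 1

1.00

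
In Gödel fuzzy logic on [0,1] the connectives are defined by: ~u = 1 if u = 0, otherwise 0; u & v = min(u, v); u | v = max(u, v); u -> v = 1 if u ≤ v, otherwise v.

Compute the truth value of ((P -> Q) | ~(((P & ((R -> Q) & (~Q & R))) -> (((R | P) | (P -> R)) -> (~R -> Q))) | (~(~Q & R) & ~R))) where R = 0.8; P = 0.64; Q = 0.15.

0.15

(P -> Q): 0.64 > 0.15, so result = 0.15
(R -> Q): 0.8 > 0.15, so result = 0.15
~Q: Gödel ¬ of 0.15 = 0 (operand ≠ 0)
(~Q & R) = min(0, 0.8) = 0
((R -> Q) & (~Q & R)) = min(0.15, 0) = 0
(P & ((R -> Q) & (~Q & R))) = min(0.64, 0) = 0
(R | P) = max(0.8, 0.64) = 0.8
(P -> R): 0.64 ≤ 0.8, so result = 1
((R | P) | (P -> R)) = max(0.8, 1) = 1
~R: Gödel ¬ of 0.8 = 0 (operand ≠ 0)
(~R -> Q): 0 ≤ 0.15, so result = 1
(((R | P) | (P -> R)) -> (~R -> Q)): 1 ≤ 1, so result = 1
((P & ((R -> Q) & (~Q & R))) -> (((R | P) | (P -> R)) -> (~R -> Q))): 0 ≤ 1, so result = 1
~Q: Gödel ¬ of 0.15 = 0 (operand ≠ 0)
(~Q & R) = min(0, 0.8) = 0
~(~Q & R): Gödel ¬ of 0 = 1 (operand is 0)
~R: Gödel ¬ of 0.8 = 0 (operand ≠ 0)
(~(~Q & R) & ~R) = min(1, 0) = 0
(((P & ((R -> Q) & (~Q & R))) -> (((R | P) | (P -> R)) -> (~R -> Q))) | (~(~Q & R) & ~R)) = max(1, 0) = 1
~(((P & ((R -> Q) & (~Q & R))) -> (((R | P) | (P -> R)) -> (~R -> Q))) | (~(~Q & R) & ~R)): Gödel ¬ of 1 = 0 (operand ≠ 0)
((P -> Q) | ~(((P & ((R -> Q) & (~Q & R))) -> (((R | P) | (P -> R)) -> (~R -> Q))) | (~(~Q & R) & ~R))) = max(0.15, 0) = 0.15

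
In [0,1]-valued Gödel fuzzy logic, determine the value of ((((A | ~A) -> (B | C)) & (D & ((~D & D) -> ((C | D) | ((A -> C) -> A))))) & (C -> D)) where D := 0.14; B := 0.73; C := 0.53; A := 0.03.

~A: Gödel ¬ of 0.03 = 0 (operand ≠ 0)
(A | ~A) = max(0.03, 0) = 0.03
(B | C) = max(0.73, 0.53) = 0.73
((A | ~A) -> (B | C)): 0.03 ≤ 0.73, so result = 1
~D: Gödel ¬ of 0.14 = 0 (operand ≠ 0)
(~D & D) = min(0, 0.14) = 0
(C | D) = max(0.53, 0.14) = 0.53
(A -> C): 0.03 ≤ 0.53, so result = 1
((A -> C) -> A): 1 > 0.03, so result = 0.03
((C | D) | ((A -> C) -> A)) = max(0.53, 0.03) = 0.53
((~D & D) -> ((C | D) | ((A -> C) -> A))): 0 ≤ 0.53, so result = 1
(D & ((~D & D) -> ((C | D) | ((A -> C) -> A)))) = min(0.14, 1) = 0.14
(((A | ~A) -> (B | C)) & (D & ((~D & D) -> ((C | D) | ((A -> C) -> A))))) = min(1, 0.14) = 0.14
(C -> D): 0.53 > 0.14, so result = 0.14
((((A | ~A) -> (B | C)) & (D & ((~D & D) -> ((C | D) | ((A -> C) -> A))))) & (C -> D)) = min(0.14, 0.14) = 0.14

0.14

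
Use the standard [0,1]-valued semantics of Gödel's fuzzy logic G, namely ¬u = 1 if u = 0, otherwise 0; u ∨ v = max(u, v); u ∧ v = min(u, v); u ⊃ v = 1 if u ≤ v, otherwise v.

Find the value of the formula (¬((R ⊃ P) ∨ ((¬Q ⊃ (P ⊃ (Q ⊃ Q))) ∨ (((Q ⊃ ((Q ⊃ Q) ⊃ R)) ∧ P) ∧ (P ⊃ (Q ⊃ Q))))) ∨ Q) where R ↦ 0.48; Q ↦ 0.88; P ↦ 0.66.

(R ⊃ P): 0.48 ≤ 0.66, so result = 1
¬Q: Gödel ¬ of 0.88 = 0 (operand ≠ 0)
(Q ⊃ Q): 0.88 ≤ 0.88, so result = 1
(P ⊃ (Q ⊃ Q)): 0.66 ≤ 1, so result = 1
(¬Q ⊃ (P ⊃ (Q ⊃ Q))): 0 ≤ 1, so result = 1
(Q ⊃ Q): 0.88 ≤ 0.88, so result = 1
((Q ⊃ Q) ⊃ R): 1 > 0.48, so result = 0.48
(Q ⊃ ((Q ⊃ Q) ⊃ R)): 0.88 > 0.48, so result = 0.48
((Q ⊃ ((Q ⊃ Q) ⊃ R)) ∧ P) = min(0.48, 0.66) = 0.48
(Q ⊃ Q): 0.88 ≤ 0.88, so result = 1
(P ⊃ (Q ⊃ Q)): 0.66 ≤ 1, so result = 1
(((Q ⊃ ((Q ⊃ Q) ⊃ R)) ∧ P) ∧ (P ⊃ (Q ⊃ Q))) = min(0.48, 1) = 0.48
((¬Q ⊃ (P ⊃ (Q ⊃ Q))) ∨ (((Q ⊃ ((Q ⊃ Q) ⊃ R)) ∧ P) ∧ (P ⊃ (Q ⊃ Q)))) = max(1, 0.48) = 1
((R ⊃ P) ∨ ((¬Q ⊃ (P ⊃ (Q ⊃ Q))) ∨ (((Q ⊃ ((Q ⊃ Q) ⊃ R)) ∧ P) ∧ (P ⊃ (Q ⊃ Q))))) = max(1, 1) = 1
¬((R ⊃ P) ∨ ((¬Q ⊃ (P ⊃ (Q ⊃ Q))) ∨ (((Q ⊃ ((Q ⊃ Q) ⊃ R)) ∧ P) ∧ (P ⊃ (Q ⊃ Q))))): Gödel ¬ of 1 = 0 (operand ≠ 0)
(¬((R ⊃ P) ∨ ((¬Q ⊃ (P ⊃ (Q ⊃ Q))) ∨ (((Q ⊃ ((Q ⊃ Q) ⊃ R)) ∧ P) ∧ (P ⊃ (Q ⊃ Q))))) ∨ Q) = max(0, 0.88) = 0.88

0.88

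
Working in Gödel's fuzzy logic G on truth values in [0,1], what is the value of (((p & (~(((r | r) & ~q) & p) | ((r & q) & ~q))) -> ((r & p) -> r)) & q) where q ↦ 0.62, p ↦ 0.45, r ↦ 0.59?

0.62

(r | r) = max(0.59, 0.59) = 0.59
~q: Gödel ¬ of 0.62 = 0 (operand ≠ 0)
((r | r) & ~q) = min(0.59, 0) = 0
(((r | r) & ~q) & p) = min(0, 0.45) = 0
~(((r | r) & ~q) & p): Gödel ¬ of 0 = 1 (operand is 0)
(r & q) = min(0.59, 0.62) = 0.59
~q: Gödel ¬ of 0.62 = 0 (operand ≠ 0)
((r & q) & ~q) = min(0.59, 0) = 0
(~(((r | r) & ~q) & p) | ((r & q) & ~q)) = max(1, 0) = 1
(p & (~(((r | r) & ~q) & p) | ((r & q) & ~q))) = min(0.45, 1) = 0.45
(r & p) = min(0.59, 0.45) = 0.45
((r & p) -> r): 0.45 ≤ 0.59, so result = 1
((p & (~(((r | r) & ~q) & p) | ((r & q) & ~q))) -> ((r & p) -> r)): 0.45 ≤ 1, so result = 1
(((p & (~(((r | r) & ~q) & p) | ((r & q) & ~q))) -> ((r & p) -> r)) & q) = min(1, 0.62) = 0.62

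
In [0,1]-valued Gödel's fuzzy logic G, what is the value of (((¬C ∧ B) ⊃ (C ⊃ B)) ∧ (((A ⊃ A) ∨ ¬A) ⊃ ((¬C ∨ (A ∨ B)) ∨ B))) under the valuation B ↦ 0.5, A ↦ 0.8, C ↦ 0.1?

¬C: Gödel ¬ of 0.1 = 0 (operand ≠ 0)
(¬C ∧ B) = min(0, 0.5) = 0
(C ⊃ B): 0.1 ≤ 0.5, so result = 1
((¬C ∧ B) ⊃ (C ⊃ B)): 0 ≤ 1, so result = 1
(A ⊃ A): 0.8 ≤ 0.8, so result = 1
¬A: Gödel ¬ of 0.8 = 0 (operand ≠ 0)
((A ⊃ A) ∨ ¬A) = max(1, 0) = 1
¬C: Gödel ¬ of 0.1 = 0 (operand ≠ 0)
(A ∨ B) = max(0.8, 0.5) = 0.8
(¬C ∨ (A ∨ B)) = max(0, 0.8) = 0.8
((¬C ∨ (A ∨ B)) ∨ B) = max(0.8, 0.5) = 0.8
(((A ⊃ A) ∨ ¬A) ⊃ ((¬C ∨ (A ∨ B)) ∨ B)): 1 > 0.8, so result = 0.8
(((¬C ∧ B) ⊃ (C ⊃ B)) ∧ (((A ⊃ A) ∨ ¬A) ⊃ ((¬C ∨ (A ∨ B)) ∨ B))) = min(1, 0.8) = 0.8

0.80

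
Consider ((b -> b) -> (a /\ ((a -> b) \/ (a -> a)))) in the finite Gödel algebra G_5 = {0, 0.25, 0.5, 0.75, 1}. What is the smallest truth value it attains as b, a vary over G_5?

0.00

The minimum is attained at b = 0, a = 0:
  (b -> b): 0 ≤ 0, so result = 1
  (a -> b): 0 ≤ 0, so result = 1
  (a -> a): 0 ≤ 0, so result = 1
  ((a -> b) \/ (a -> a)) = max(1, 1) = 1
  (a /\ ((a -> b) \/ (a -> a))) = min(0, 1) = 0
  ((b -> b) -> (a /\ ((a -> b) \/ (a -> a)))): 1 > 0, so result = 0
Checking all 25 assignments confirms none give a value below 0.00.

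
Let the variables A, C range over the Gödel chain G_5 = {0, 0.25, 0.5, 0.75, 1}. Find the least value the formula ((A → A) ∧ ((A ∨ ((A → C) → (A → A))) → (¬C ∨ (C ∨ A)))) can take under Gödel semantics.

0.25

The minimum is attained at A = 0, C = 0.25:
  (A → A): 0 ≤ 0, so result = 1
  (A → C): 0 ≤ 0.25, so result = 1
  (A → A): 0 ≤ 0, so result = 1
  ((A → C) → (A → A)): 1 ≤ 1, so result = 1
  (A ∨ ((A → C) → (A → A))) = max(0, 1) = 1
  ¬C: Gödel ¬ of 0.25 = 0 (operand ≠ 0)
  (C ∨ A) = max(0.25, 0) = 0.25
  (¬C ∨ (C ∨ A)) = max(0, 0.25) = 0.25
  ((A ∨ ((A → C) → (A → A))) → (¬C ∨ (C ∨ A))): 1 > 0.25, so result = 0.25
  ((A → A) ∧ ((A ∨ ((A → C) → (A → A))) → (¬C ∨ (C ∨ A)))) = min(1, 0.25) = 0.25
Checking all 25 assignments confirms none give a value below 0.25.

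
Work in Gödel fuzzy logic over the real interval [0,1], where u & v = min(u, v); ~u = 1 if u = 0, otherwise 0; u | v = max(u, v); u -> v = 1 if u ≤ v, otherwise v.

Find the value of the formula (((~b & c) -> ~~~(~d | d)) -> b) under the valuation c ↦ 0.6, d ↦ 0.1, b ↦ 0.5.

0.50

~b: Gödel ¬ of 0.5 = 0 (operand ≠ 0)
(~b & c) = min(0, 0.6) = 0
~d: Gödel ¬ of 0.1 = 0 (operand ≠ 0)
(~d | d) = max(0, 0.1) = 0.1
~(~d | d): Gödel ¬ of 0.1 = 0 (operand ≠ 0)
~~(~d | d): Gödel ¬ of 0 = 1 (operand is 0)
~~~(~d | d): Gödel ¬ of 1 = 0 (operand ≠ 0)
((~b & c) -> ~~~(~d | d)): 0 ≤ 0, so result = 1
(((~b & c) -> ~~~(~d | d)) -> b): 1 > 0.5, so result = 0.5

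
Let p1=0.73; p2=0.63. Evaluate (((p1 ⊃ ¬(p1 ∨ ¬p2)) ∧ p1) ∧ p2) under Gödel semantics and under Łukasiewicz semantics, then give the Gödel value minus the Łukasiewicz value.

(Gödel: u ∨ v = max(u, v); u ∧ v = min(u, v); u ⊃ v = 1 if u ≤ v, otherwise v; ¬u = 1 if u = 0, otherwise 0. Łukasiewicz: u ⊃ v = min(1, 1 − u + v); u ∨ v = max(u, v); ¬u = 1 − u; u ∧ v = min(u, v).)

-0.54

Gödel evaluation:
  ¬p2: Gödel ¬ of 0.63 = 0 (operand ≠ 0)
  (p1 ∨ ¬p2) = max(0.73, 0) = 0.73
  ¬(p1 ∨ ¬p2): Gödel ¬ of 0.73 = 0 (operand ≠ 0)
  (p1 ⊃ ¬(p1 ∨ ¬p2)): 0.73 > 0, so result = 0
  ((p1 ⊃ ¬(p1 ∨ ¬p2)) ∧ p1) = min(0, 0.73) = 0
  (((p1 ⊃ ¬(p1 ∨ ¬p2)) ∧ p1) ∧ p2) = min(0, 0.63) = 0
  Gödel value = 0
Łukasiewicz evaluation:
  ¬p2: Łukasiewicz ¬ gives 1 − 0.63 = 0.37
  (p1 ∨ ¬p2) = max(0.73, 0.37) = 0.73
  ¬(p1 ∨ ¬p2): Łukasiewicz ¬ gives 1 − 0.73 = 0.27
  (p1 ⊃ ¬(p1 ∨ ¬p2)): min(1, 1 − 0.73 + 0.27) = 0.54
  ((p1 ⊃ ¬(p1 ∨ ¬p2)) ∧ p1) = min(0.54, 0.73) = 0.54
  (((p1 ⊃ ¬(p1 ∨ ¬p2)) ∧ p1) ∧ p2) = min(0.54, 0.63) = 0.54
  Łukasiewicz value = 0.54
Difference: 0 − 0.54 = -0.54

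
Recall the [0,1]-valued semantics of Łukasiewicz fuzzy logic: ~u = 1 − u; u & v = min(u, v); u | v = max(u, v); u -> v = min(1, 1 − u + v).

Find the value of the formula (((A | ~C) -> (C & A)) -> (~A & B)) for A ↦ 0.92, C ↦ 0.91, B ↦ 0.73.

~C: Łukasiewicz ¬ gives 1 − 0.91 = 0.09
(A | ~C) = max(0.92, 0.09) = 0.92
(C & A) = min(0.91, 0.92) = 0.91
((A | ~C) -> (C & A)): min(1, 1 − 0.92 + 0.91) = 0.99
~A: Łukasiewicz ¬ gives 1 − 0.92 = 0.08
(~A & B) = min(0.08, 0.73) = 0.08
(((A | ~C) -> (C & A)) -> (~A & B)): min(1, 1 − 0.99 + 0.08) = 0.09

0.09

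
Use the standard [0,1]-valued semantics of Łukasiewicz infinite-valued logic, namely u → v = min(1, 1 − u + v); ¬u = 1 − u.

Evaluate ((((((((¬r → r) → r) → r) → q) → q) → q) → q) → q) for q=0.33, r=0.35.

¬r: Łukasiewicz ¬ gives 1 − 0.35 = 0.65
(¬r → r): min(1, 1 − 0.65 + 0.35) = 0.7
((¬r → r) → r): min(1, 1 − 0.7 + 0.35) = 0.65
(((¬r → r) → r) → r): min(1, 1 − 0.65 + 0.35) = 0.7
((((¬r → r) → r) → r) → q): min(1, 1 − 0.7 + 0.33) = 0.63
(((((¬r → r) → r) → r) → q) → q): min(1, 1 − 0.63 + 0.33) = 0.7
((((((¬r → r) → r) → r) → q) → q) → q): min(1, 1 − 0.7 + 0.33) = 0.63
(((((((¬r → r) → r) → r) → q) → q) → q) → q): min(1, 1 − 0.63 + 0.33) = 0.7
((((((((¬r → r) → r) → r) → q) → q) → q) → q) → q): min(1, 1 − 0.7 + 0.33) = 0.63

0.63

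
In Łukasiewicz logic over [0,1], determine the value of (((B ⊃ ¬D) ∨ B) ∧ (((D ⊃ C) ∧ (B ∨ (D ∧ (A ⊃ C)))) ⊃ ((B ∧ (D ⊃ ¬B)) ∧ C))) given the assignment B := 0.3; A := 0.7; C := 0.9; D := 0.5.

0.80

¬D: Łukasiewicz ¬ gives 1 − 0.5 = 0.5
(B ⊃ ¬D): min(1, 1 − 0.3 + 0.5) = 1
((B ⊃ ¬D) ∨ B) = max(1, 0.3) = 1
(D ⊃ C): min(1, 1 − 0.5 + 0.9) = 1
(A ⊃ C): min(1, 1 − 0.7 + 0.9) = 1
(D ∧ (A ⊃ C)) = min(0.5, 1) = 0.5
(B ∨ (D ∧ (A ⊃ C))) = max(0.3, 0.5) = 0.5
((D ⊃ C) ∧ (B ∨ (D ∧ (A ⊃ C)))) = min(1, 0.5) = 0.5
¬B: Łukasiewicz ¬ gives 1 − 0.3 = 0.7
(D ⊃ ¬B): min(1, 1 − 0.5 + 0.7) = 1
(B ∧ (D ⊃ ¬B)) = min(0.3, 1) = 0.3
((B ∧ (D ⊃ ¬B)) ∧ C) = min(0.3, 0.9) = 0.3
(((D ⊃ C) ∧ (B ∨ (D ∧ (A ⊃ C)))) ⊃ ((B ∧ (D ⊃ ¬B)) ∧ C)): min(1, 1 − 0.5 + 0.3) = 0.8
(((B ⊃ ¬D) ∨ B) ∧ (((D ⊃ C) ∧ (B ∨ (D ∧ (A ⊃ C)))) ⊃ ((B ∧ (D ⊃ ¬B)) ∧ C))) = min(1, 0.8) = 0.8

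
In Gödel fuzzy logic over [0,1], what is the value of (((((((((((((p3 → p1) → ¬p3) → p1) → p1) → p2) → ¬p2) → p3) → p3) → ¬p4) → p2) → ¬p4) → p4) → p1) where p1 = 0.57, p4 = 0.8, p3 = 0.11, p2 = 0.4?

(p3 → p1): 0.11 ≤ 0.57, so result = 1
¬p3: Gödel ¬ of 0.11 = 0 (operand ≠ 0)
((p3 → p1) → ¬p3): 1 > 0, so result = 0
(((p3 → p1) → ¬p3) → p1): 0 ≤ 0.57, so result = 1
((((p3 → p1) → ¬p3) → p1) → p1): 1 > 0.57, so result = 0.57
(((((p3 → p1) → ¬p3) → p1) → p1) → p2): 0.57 > 0.4, so result = 0.4
¬p2: Gödel ¬ of 0.4 = 0 (operand ≠ 0)
((((((p3 → p1) → ¬p3) → p1) → p1) → p2) → ¬p2): 0.4 > 0, so result = 0
(((((((p3 → p1) → ¬p3) → p1) → p1) → p2) → ¬p2) → p3): 0 ≤ 0.11, so result = 1
((((((((p3 → p1) → ¬p3) → p1) → p1) → p2) → ¬p2) → p3) → p3): 1 > 0.11, so result = 0.11
¬p4: Gödel ¬ of 0.8 = 0 (operand ≠ 0)
(((((((((p3 → p1) → ¬p3) → p1) → p1) → p2) → ¬p2) → p3) → p3) → ¬p4): 0.11 > 0, so result = 0
((((((((((p3 → p1) → ¬p3) → p1) → p1) → p2) → ¬p2) → p3) → p3) → ¬p4) → p2): 0 ≤ 0.4, so result = 1
¬p4: Gödel ¬ of 0.8 = 0 (operand ≠ 0)
(((((((((((p3 → p1) → ¬p3) → p1) → p1) → p2) → ¬p2) → p3) → p3) → ¬p4) → p2) → ¬p4): 1 > 0, so result = 0
((((((((((((p3 → p1) → ¬p3) → p1) → p1) → p2) → ¬p2) → p3) → p3) → ¬p4) → p2) → ¬p4) → p4): 0 ≤ 0.8, so result = 1
(((((((((((((p3 → p1) → ¬p3) → p1) → p1) → p2) → ¬p2) → p3) → p3) → ¬p4) → p2) → ¬p4) → p4) → p1): 1 > 0.57, so result = 0.57

0.57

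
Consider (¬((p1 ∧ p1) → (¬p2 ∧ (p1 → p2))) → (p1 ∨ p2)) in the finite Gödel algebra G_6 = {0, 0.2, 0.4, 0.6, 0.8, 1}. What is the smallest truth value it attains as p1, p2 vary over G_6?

0.20

The minimum is attained at p1 = 0.2, p2 = 0:
  (p1 ∧ p1) = min(0.2, 0.2) = 0.2
  ¬p2: Gödel ¬ of 0 = 1 (operand is 0)
  (p1 → p2): 0.2 > 0, so result = 0
  (¬p2 ∧ (p1 → p2)) = min(1, 0) = 0
  ((p1 ∧ p1) → (¬p2 ∧ (p1 → p2))): 0.2 > 0, so result = 0
  ¬((p1 ∧ p1) → (¬p2 ∧ (p1 → p2))): Gödel ¬ of 0 = 1 (operand is 0)
  (p1 ∨ p2) = max(0.2, 0) = 0.2
  (¬((p1 ∧ p1) → (¬p2 ∧ (p1 → p2))) → (p1 ∨ p2)): 1 > 0.2, so result = 0.2
Checking all 36 assignments confirms none give a value below 0.20.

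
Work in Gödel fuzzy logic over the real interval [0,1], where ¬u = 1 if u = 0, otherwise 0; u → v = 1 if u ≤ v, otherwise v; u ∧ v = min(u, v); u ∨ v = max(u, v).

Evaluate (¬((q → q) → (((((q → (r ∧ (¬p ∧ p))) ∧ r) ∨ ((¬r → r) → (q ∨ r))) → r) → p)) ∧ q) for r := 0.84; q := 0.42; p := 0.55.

(q → q): 0.42 ≤ 0.42, so result = 1
¬p: Gödel ¬ of 0.55 = 0 (operand ≠ 0)
(¬p ∧ p) = min(0, 0.55) = 0
(r ∧ (¬p ∧ p)) = min(0.84, 0) = 0
(q → (r ∧ (¬p ∧ p))): 0.42 > 0, so result = 0
((q → (r ∧ (¬p ∧ p))) ∧ r) = min(0, 0.84) = 0
¬r: Gödel ¬ of 0.84 = 0 (operand ≠ 0)
(¬r → r): 0 ≤ 0.84, so result = 1
(q ∨ r) = max(0.42, 0.84) = 0.84
((¬r → r) → (q ∨ r)): 1 > 0.84, so result = 0.84
(((q → (r ∧ (¬p ∧ p))) ∧ r) ∨ ((¬r → r) → (q ∨ r))) = max(0, 0.84) = 0.84
((((q → (r ∧ (¬p ∧ p))) ∧ r) ∨ ((¬r → r) → (q ∨ r))) → r): 0.84 ≤ 0.84, so result = 1
(((((q → (r ∧ (¬p ∧ p))) ∧ r) ∨ ((¬r → r) → (q ∨ r))) → r) → p): 1 > 0.55, so result = 0.55
((q → q) → (((((q → (r ∧ (¬p ∧ p))) ∧ r) ∨ ((¬r → r) → (q ∨ r))) → r) → p)): 1 > 0.55, so result = 0.55
¬((q → q) → (((((q → (r ∧ (¬p ∧ p))) ∧ r) ∨ ((¬r → r) → (q ∨ r))) → r) → p)): Gödel ¬ of 0.55 = 0 (operand ≠ 0)
(¬((q → q) → (((((q → (r ∧ (¬p ∧ p))) ∧ r) ∨ ((¬r → r) → (q ∨ r))) → r) → p)) ∧ q) = min(0, 0.42) = 0

0.00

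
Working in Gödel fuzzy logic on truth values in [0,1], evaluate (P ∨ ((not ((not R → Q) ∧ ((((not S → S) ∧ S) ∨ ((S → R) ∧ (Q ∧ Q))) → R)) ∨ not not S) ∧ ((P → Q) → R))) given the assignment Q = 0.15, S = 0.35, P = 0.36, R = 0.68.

not R: Gödel ¬ of 0.68 = 0 (operand ≠ 0)
(not R → Q): 0 ≤ 0.15, so result = 1
not S: Gödel ¬ of 0.35 = 0 (operand ≠ 0)
(not S → S): 0 ≤ 0.35, so result = 1
((not S → S) ∧ S) = min(1, 0.35) = 0.35
(S → R): 0.35 ≤ 0.68, so result = 1
(Q ∧ Q) = min(0.15, 0.15) = 0.15
((S → R) ∧ (Q ∧ Q)) = min(1, 0.15) = 0.15
(((not S → S) ∧ S) ∨ ((S → R) ∧ (Q ∧ Q))) = max(0.35, 0.15) = 0.35
((((not S → S) ∧ S) ∨ ((S → R) ∧ (Q ∧ Q))) → R): 0.35 ≤ 0.68, so result = 1
((not R → Q) ∧ ((((not S → S) ∧ S) ∨ ((S → R) ∧ (Q ∧ Q))) → R)) = min(1, 1) = 1
not ((not R → Q) ∧ ((((not S → S) ∧ S) ∨ ((S → R) ∧ (Q ∧ Q))) → R)): Gödel ¬ of 1 = 0 (operand ≠ 0)
not S: Gödel ¬ of 0.35 = 0 (operand ≠ 0)
not not S: Gödel ¬ of 0 = 1 (operand is 0)
(not ((not R → Q) ∧ ((((not S → S) ∧ S) ∨ ((S → R) ∧ (Q ∧ Q))) → R)) ∨ not not S) = max(0, 1) = 1
(P → Q): 0.36 > 0.15, so result = 0.15
((P → Q) → R): 0.15 ≤ 0.68, so result = 1
((not ((not R → Q) ∧ ((((not S → S) ∧ S) ∨ ((S → R) ∧ (Q ∧ Q))) → R)) ∨ not not S) ∧ ((P → Q) → R)) = min(1, 1) = 1
(P ∨ ((not ((not R → Q) ∧ ((((not S → S) ∧ S) ∨ ((S → R) ∧ (Q ∧ Q))) → R)) ∨ not not S) ∧ ((P → Q) → R))) = max(0.36, 1) = 1

1.00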